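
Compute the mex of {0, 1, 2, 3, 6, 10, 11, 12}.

4

The values 0, 1, 2, 3 are all present; 4 is the first non-negative integer missing from the set.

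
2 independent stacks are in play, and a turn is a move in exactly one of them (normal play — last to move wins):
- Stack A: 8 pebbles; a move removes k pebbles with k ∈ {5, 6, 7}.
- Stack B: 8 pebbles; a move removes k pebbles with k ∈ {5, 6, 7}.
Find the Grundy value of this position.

0

Build the Grundy sequence for stack A with g(k) = mex{g(k−s) : s ∈ {5, 6, 7}, s ≤ k}:
g(0) = mex{} = 0
g(1) = mex{} = 0
g(2) = mex{} = 0
g(3) = mex{} = 0
g(4) = mex{} = 0
g(5) = mex{0} = 1
g(6) = mex{0} = 1
g(7) = mex{0} = 1
g(8) = mex{0} = 1
So g(8) = 1.
For stack B, compute g(0), g(1), … with moves {5, 6, 7}:
k:     0  1  2  3  4  5  6  7  8
g(k):  0  0  0  0  0  1  1  1  1
So g(8) = 1.
The value of a disjunctive sum is the nim-sum of the parts.
Combined value = 1 XOR 1 = 0.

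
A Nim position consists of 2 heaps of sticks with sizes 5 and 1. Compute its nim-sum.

4

In binary:
  101  (5)
  001  (1)
  ---
  100  (4)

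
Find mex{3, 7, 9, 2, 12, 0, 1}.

4

The values 0, 1, 2, 3 are all present; 4 is the first non-negative integer missing from the set.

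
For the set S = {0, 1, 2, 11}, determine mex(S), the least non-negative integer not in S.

3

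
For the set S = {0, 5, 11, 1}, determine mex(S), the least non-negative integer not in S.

2

The values 0, 1 are all present; 2 is the first non-negative integer missing from the set.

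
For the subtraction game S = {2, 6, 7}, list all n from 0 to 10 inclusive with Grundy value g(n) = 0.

0, 1, 4, 5, 9

Compute g(0), g(1), … for moves {2, 6, 7}:
k:     0  1  2  3  4  5  6  7  8  9 10
g(k):  0  0  1  1  0  0  1  1  2  0  3
The P-positions (g = 0) in 0..10 are 0, 1, 4, 5, 9.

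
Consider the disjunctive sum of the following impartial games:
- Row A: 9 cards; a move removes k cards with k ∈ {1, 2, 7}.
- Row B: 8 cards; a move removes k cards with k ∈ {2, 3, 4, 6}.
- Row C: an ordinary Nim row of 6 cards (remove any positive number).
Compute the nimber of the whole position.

For row A, compute g(0), g(1), … with moves {1, 2, 7}:
k:     0  1  2  3  4  5  6  7  8  9
g(k):  0  1  2  0  1  2  0  1  2  0
So g(9) = 0.
For row B, compute g(0), g(1), … with moves {2, 3, 4, 6}:
k:     0  1  2  3  4  5  6  7  8
g(k):  0  0  1  1  2  2  3  3  0
So g(8) = 0.
Row C is a plain Nim row of size 6, so its Grundy value is 6.
By the Sprague-Grundy theorem, the Grundy value of a sum of independent games is the XOR of the component values.
Combined value = 0 XOR 0 XOR 6 = 6.

6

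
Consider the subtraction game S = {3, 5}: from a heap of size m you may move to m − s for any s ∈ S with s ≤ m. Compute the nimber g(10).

Build the Grundy sequence with g(k) = mex{g(k−s) : s ∈ {3, 5}, s ≤ k}:
k:     0  1  2  3  4  5  6  7  8  9 10
g(k):  0  0  0  1  1  1  2  2  0  0  0
So g(10) = 0.

0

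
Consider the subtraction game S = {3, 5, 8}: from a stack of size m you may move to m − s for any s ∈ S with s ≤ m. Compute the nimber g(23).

Compute g(0), g(1), … for moves {3, 5, 8}:
k:     0  1  2  3  4  5  6  7  8  9 10 11 12 13 14 15 16 17 18 19 20 21 22 23
g(k):  0  0  0  1  1  1  2  2  2  3  3  0  0  0  1  1  1  2  2  2  3  3  0  0
So g(23) = 0.

0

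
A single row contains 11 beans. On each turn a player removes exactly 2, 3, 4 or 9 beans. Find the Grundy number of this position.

2

Build the Grundy sequence with g(k) = mex{g(k−s) : s ∈ {2, 3, 4, 9}, s ≤ k}:
g(0) = mex{} = 0
g(1) = mex{} = 0
g(2) = mex{0} = 1
g(3) = mex{0} = 1
g(4) = mex{0,1} = 2
g(5) = mex{0,1} = 2
g(6) = mex{1,2} = 0
g(7) = mex{1,2} = 0
g(8) = mex{0,2} = 1
g(9) = mex{0,2} = 1
g(10) = mex{0,1} = 2
g(11) = mex{0,1} = 2
So g(11) = 2.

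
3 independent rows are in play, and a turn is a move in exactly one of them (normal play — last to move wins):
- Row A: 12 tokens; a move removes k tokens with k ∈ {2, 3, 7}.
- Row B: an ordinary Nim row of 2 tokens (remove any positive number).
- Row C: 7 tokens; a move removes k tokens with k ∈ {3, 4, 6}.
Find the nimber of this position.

1

Grundy values for row A (subtraction set {2, 3, 7}):
k:     0  1  2  3  4  5  6  7  8  9 10 11 12
g(k):  0  0  1  1  2  0  0  1  1  2  0  0  1
So g(12) = 1.
Row B is a plain Nim row of size 2, so its Grundy value is 2.
For row C, compute g(0), g(1), … with moves {3, 4, 6}:
k:     0  1  2  3  4  5  6  7
g(k):  0  0  0  1  1  1  2  2
So g(7) = 2.
The value of a disjunctive sum is the nim-sum of the parts.
Combined value = 1 XOR 2 XOR 2 = 1.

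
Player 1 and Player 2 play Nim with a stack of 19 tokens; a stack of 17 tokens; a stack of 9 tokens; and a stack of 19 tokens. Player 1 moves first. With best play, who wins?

Nim-sum: 19 ⊕ 17 ⊕ 9 ⊕ 19 = 24.
The nim-sum is 24 ≠ 0, so this is an N-position: the player to move can win; Player 1 has a winning move.

Player 1 wins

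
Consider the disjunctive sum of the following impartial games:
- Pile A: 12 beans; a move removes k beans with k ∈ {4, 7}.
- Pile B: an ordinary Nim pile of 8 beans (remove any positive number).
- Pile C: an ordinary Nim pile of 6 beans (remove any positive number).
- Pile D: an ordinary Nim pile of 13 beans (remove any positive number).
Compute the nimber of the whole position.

3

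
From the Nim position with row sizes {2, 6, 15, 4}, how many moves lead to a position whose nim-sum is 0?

1

Write each in binary and XOR column by column:
  0010  (2)
  0110  (6)
  1111  (15)
  0100  (4)
  ----
  1111  (15)
The overall nim-sum is X = 15. A row of size p has a winning move iff p XOR X < p (reduce it to p XOR X).
  2: 2 XOR 15 = 13 ≥ 2 — no move.
  6: 6 XOR 15 = 9 ≥ 6 — no move.
  15: 15 XOR 15 = 0 < 15 — winning move (to 0).
  4: 4 XOR 15 = 11 ≥ 4 — no move.
That gives 1 winning move.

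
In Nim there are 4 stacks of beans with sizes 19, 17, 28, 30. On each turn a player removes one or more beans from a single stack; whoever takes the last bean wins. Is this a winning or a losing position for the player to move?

Losing position

Nim-sum: 19 ⊕ 17 ⊕ 28 ⊕ 30 = 0.
The nim-sum is 0, so this is a P-position: the player to move is in a losing position under optimal play.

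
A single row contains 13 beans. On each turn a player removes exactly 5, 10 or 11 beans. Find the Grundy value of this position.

2

Compute g(0), g(1), … for moves {5, 10, 11}:
k:     0  1  2  3  4  5  6  7  8  9 10 11 12 13
g(k):  0  0  0  0  0  1  1  1  1  1  2  2  2  2
So g(13) = 2.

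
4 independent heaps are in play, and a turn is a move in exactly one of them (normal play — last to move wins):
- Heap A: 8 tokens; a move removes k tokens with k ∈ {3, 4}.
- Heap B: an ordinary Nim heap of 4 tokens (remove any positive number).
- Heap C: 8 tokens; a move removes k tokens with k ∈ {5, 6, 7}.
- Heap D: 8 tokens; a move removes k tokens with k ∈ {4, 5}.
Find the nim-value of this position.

7

For heap A, compute g(0), g(1), … with moves {3, 4}:
k:     0  1  2  3  4  5  6  7  8
g(k):  0  0  0  1  1  1  2  0  0
So g(8) = 0.
Heap B is a plain Nim heap of size 4, so its Grundy value is 4.
Build the Grundy sequence for heap C with g(k) = mex{g(k−s) : s ∈ {5, 6, 7}, s ≤ k}:
g(0) = mex{} = 0
g(1) = mex{} = 0
g(2) = mex{} = 0
g(3) = mex{} = 0
g(4) = mex{} = 0
g(5) = mex{0} = 1
g(6) = mex{0} = 1
g(7) = mex{0} = 1
g(8) = mex{0} = 1
So g(8) = 1.
For heap D, compute g(0), g(1), … with moves {4, 5}:
k:     0  1  2  3  4  5  6  7  8
g(k):  0  0  0  0  1  1  1  1  2
So g(8) = 2.
By the Sprague-Grundy theorem, the Grundy value of a sum of independent games is the XOR of the component values.
Combined value = 0 ⊕ 4 ⊕ 1 ⊕ 2 = 7.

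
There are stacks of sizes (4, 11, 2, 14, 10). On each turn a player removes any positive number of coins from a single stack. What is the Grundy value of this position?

Compute the nim-sum pairwise:
4 ^ 11 = 15
15 ^ 2 = 13
13 ^ 14 = 3
3 ^ 10 = 9

9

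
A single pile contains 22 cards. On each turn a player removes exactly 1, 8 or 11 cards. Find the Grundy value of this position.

1

Build the Grundy sequence with g(k) = mex{g(k−s) : s ∈ {1, 8, 11}, s ≤ k}:
k:     0  1  2  3  4  5  6  7  8  9 10 11 12 13 14 15 16 17 18 19 20 21 22
g(k):  0  1  0  1  0  1  0  1  2  0  1  2  3  2  3  2  0  1  0  1  2  0  1
So g(22) = 1.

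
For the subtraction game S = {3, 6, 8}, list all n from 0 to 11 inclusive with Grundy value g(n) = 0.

0, 1, 2, 11

Grundy values for subtraction set {3, 6, 8}:
g(0) = mex{} = 0
g(1) = mex{} = 0
g(2) = mex{} = 0
g(3) = mex{0} = 1
g(4) = mex{0} = 1
g(5) = mex{0} = 1
g(6) = mex{0,1} = 2
g(7) = mex{0,1} = 2
g(8) = mex{0,1} = 2
g(9) = mex{0,1,2} = 3
g(10) = mex{0,1,2} = 3
g(11) = mex{1,2} = 0
The P-positions (g = 0) in 0..11 are 0, 1, 2, 11.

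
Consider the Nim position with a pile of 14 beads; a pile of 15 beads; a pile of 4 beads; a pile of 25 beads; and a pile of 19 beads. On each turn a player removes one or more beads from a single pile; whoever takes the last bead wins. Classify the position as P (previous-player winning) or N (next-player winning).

Nim-sum: 14 ^ 15 ^ 4 ^ 25 ^ 19 = 15.
The nim-sum is 15 ≠ 0, so this is an N-position: the player to move can win.

N-position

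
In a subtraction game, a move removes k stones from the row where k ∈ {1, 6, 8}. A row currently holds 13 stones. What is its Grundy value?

2

Build the Grundy sequence with g(k) = mex{g(k−s) : s ∈ {1, 6, 8}, s ≤ k}:
g(0) = mex{} = 0
g(1) = mex{0} = 1
g(2) = mex{1} = 0
g(3) = mex{0} = 1
g(4) = mex{1} = 0
g(5) = mex{0} = 1
g(6) = mex{0,1} = 2
g(7) = mex{1,2} = 0
g(8) = mex{0} = 1
g(9) = mex{1} = 0
g(10) = mex{0} = 1
g(11) = mex{1} = 0
g(12) = mex{0,2} = 1
g(13) = mex{0,1} = 2
So g(13) = 2.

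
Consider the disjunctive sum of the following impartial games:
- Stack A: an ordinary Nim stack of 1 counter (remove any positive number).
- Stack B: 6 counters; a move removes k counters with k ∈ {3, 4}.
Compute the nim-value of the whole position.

Stack A is a plain Nim stack of size 1, so its Grundy value is 1.
Grundy values for stack B (subtraction set {3, 4}):
g(0) = mex{} = 0
g(1) = mex{} = 0
g(2) = mex{} = 0
g(3) = mex{0} = 1
g(4) = mex{0} = 1
g(5) = mex{0} = 1
g(6) = mex{0,1} = 2
So g(6) = 2.
The value of a disjunctive sum is the nim-sum of the parts.
Combined value = 1 XOR 2 = 3.

3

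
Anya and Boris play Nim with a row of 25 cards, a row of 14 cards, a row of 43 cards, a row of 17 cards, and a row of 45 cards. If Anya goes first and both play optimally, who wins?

Nim-sum: 25 ^ 14 ^ 43 ^ 17 ^ 45 = 0.
The nim-sum is 0, so this is a P-position: the player to move is in a losing position under optimal play; Anya is about to move from it and so loses — Boris wins.

Boris wins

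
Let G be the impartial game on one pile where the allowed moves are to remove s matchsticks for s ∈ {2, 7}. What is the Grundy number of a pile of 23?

Compute g(0), g(1), … for moves {2, 7}:
k:     0  1  2  3  4  5  6  7  8  9 10 11 12 13 14 15 16 17 18 19 20 21 22 23
g(k):  0  0  1  1  0  0  1  1  2  0  0  1  1  0  0  1  1  2  0  0  1  1  0  0
So g(23) = 0.

0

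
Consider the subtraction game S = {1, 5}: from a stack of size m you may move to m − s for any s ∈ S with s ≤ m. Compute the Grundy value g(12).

0

Grundy values for subtraction set {1, 5}:
k:     0  1  2  3  4  5  6  7  8  9 10 11 12
g(k):  0  1  0  1  0  1  0  1  0  1  0  1  0
So g(12) = 0.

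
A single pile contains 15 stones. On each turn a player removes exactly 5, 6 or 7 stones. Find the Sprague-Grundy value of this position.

Build the Grundy sequence with g(k) = mex{g(k−s) : s ∈ {5, 6, 7}, s ≤ k}:
k:     0  1  2  3  4  5  6  7  8  9 10 11 12 13 14 15
g(k):  0  0  0  0  0  1  1  1  1  1  2  2  0  0  0  0
So g(15) = 0.

0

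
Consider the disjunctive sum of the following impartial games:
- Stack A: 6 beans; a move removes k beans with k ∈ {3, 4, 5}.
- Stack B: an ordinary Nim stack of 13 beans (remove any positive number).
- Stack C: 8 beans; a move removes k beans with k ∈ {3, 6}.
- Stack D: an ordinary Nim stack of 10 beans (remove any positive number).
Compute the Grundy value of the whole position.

7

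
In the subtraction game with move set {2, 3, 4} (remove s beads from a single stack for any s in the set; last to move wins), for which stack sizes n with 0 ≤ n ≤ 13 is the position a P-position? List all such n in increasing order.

0, 1, 6, 7, 12, 13

Grundy values for subtraction set {2, 3, 4}:
k:     0  1  2  3  4  5  6  7  8  9 10 11 12 13
g(k):  0  0  1  1  2  2  0  0  1  1  2  2  0  0
The P-positions (g = 0) in 0..13 are 0, 1, 6, 7, 12, 13.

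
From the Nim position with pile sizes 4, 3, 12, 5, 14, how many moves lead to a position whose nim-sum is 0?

Nim-sum: 4 ⊕ 3 ⊕ 12 ⊕ 5 ⊕ 14 = 0.
The nim-sum is already 0, so every move leaves a nonzero nim-sum — there are no winning moves.

0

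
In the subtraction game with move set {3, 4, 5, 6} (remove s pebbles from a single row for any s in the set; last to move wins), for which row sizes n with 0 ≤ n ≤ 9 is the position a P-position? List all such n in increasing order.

Grundy values for subtraction set {3, 4, 5, 6}:
k:     0  1  2  3  4  5  6  7  8  9
g(k):  0  0  0  1  1  1  2  2  2  0
The P-positions (g = 0) in 0..9 are 0, 1, 2, 9.

0, 1, 2, 9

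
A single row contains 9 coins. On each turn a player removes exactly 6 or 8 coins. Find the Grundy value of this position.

1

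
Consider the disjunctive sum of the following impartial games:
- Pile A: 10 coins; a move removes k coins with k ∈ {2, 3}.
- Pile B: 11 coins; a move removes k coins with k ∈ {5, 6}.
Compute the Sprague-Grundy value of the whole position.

0

For pile A, compute g(0), g(1), … with moves {2, 3}:
g(0) = mex{} = 0
g(1) = mex{} = 0
g(2) = mex{0} = 1
g(3) = mex{0} = 1
g(4) = mex{0,1} = 2
g(5) = mex{1} = 0
g(6) = mex{1,2} = 0
g(7) = mex{0,2} = 1
g(8) = mex{0} = 1
g(9) = mex{0,1} = 2
g(10) = mex{1} = 0
So g(10) = 0.
Build the Grundy sequence for pile B with g(k) = mex{g(k−s) : s ∈ {5, 6}, s ≤ k}:
k:     0  1  2  3  4  5  6  7  8  9 10 11
g(k):  0  0  0  0  0  1  1  1  1  1  2  0
So g(11) = 0.
The value of a disjunctive sum is the nim-sum of the parts.
Combined value = 0 ⊕ 0 = 0.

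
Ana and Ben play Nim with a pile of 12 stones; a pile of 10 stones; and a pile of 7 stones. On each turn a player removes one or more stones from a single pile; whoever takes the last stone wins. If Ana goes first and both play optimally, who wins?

Write each in binary and XOR column by column:
  1100  (12)
  1010  (10)
  0111  (7)
  ----
  0001  (1)
The nim-sum is 1 ≠ 0, so this is an N-position: the player to move can win; Ana has a winning move.

Ana wins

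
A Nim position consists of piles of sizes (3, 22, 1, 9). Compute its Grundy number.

29

Compute the nim-sum pairwise:
3 XOR 22 = 21
21 XOR 1 = 20
20 XOR 9 = 29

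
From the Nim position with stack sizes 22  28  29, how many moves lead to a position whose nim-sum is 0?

3

In binary:
  10110  (22)
  11100  (28)
  11101  (29)
  -----
  10111  (23)
The overall nim-sum is X = 23. A stack of size p has a winning move iff p XOR X < p (reduce it to p XOR X).
  22: 22 XOR 23 = 1 < 22 — winning move (to 1).
  28: 28 XOR 23 = 11 < 28 — winning move (to 11).
  29: 29 XOR 23 = 10 < 29 — winning move (to 10).
That gives 3 winning moves.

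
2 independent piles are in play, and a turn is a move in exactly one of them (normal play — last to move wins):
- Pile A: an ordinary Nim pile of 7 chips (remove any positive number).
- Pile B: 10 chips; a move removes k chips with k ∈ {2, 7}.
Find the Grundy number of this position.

7

Pile A is a plain Nim pile of size 7, so its Grundy value is 7.
Build the Grundy sequence for pile B with g(k) = mex{g(k−s) : s ∈ {2, 7}, s ≤ k}:
k:     0  1  2  3  4  5  6  7  8  9 10
g(k):  0  0  1  1  0  0  1  1  2  0  0
So g(10) = 0.
By the Sprague-Grundy theorem, the Grundy value of a sum of independent games is the XOR of the component values.
Combined value = 7 ⊕ 0 = 7.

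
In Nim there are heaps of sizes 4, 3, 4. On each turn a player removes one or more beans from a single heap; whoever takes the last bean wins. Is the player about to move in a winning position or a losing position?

Winning position

Compute the nim-sum pairwise:
4 XOR 3 = 7
7 XOR 4 = 3
The nim-sum is 3 ≠ 0, so this is an N-position: the player to move can win.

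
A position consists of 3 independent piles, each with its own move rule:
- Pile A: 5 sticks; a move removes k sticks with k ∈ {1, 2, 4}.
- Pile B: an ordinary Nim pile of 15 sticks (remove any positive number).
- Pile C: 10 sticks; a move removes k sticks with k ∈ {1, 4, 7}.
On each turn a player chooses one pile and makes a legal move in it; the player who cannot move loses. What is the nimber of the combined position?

13

Grundy values for pile A (subtraction set {1, 2, 4}):
g(0) = mex{} = 0
g(1) = mex{0} = 1
g(2) = mex{0,1} = 2
g(3) = mex{1,2} = 0
g(4) = mex{0,2} = 1
g(5) = mex{0,1} = 2
So g(5) = 2.
Pile B is a plain Nim pile of size 15, so its Grundy value is 15.
Build the Grundy sequence for pile C with g(k) = mex{g(k−s) : s ∈ {1, 4, 7}, s ≤ k}:
k:     0  1  2  3  4  5  6  7  8  9 10
g(k):  0  1  0  1  2  0  1  2  0  1  0
So g(10) = 0.
The value of a disjunctive sum is the nim-sum of the parts.
Combined value = 2 ⊕ 15 ⊕ 0 = 13.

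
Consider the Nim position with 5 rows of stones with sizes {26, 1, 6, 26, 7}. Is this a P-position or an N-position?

Write each in binary and XOR column by column:
  11010  (26)
  00001  (1)
  00110  (6)
  11010  (26)
  00111  (7)
  -----
  00000  (0)
The nim-sum is 0, so this is a P-position: the player to move is in a losing position under optimal play.

P-position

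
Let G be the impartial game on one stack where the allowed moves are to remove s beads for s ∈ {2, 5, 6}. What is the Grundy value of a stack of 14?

Build the Grundy sequence with g(k) = mex{g(k−s) : s ∈ {2, 5, 6}, s ≤ k}:
g(0) = mex{} = 0
g(1) = mex{} = 0
g(2) = mex{0} = 1
g(3) = mex{0} = 1
g(4) = mex{1} = 0
g(5) = mex{0,1} = 2
g(6) = mex{0} = 1
g(7) = mex{0,1,2} = 3
g(8) = mex{1} = 0
g(9) = mex{0,1,3} = 2
g(10) = mex{0,2} = 1
g(11) = mex{1,2} = 0
g(12) = mex{1,3} = 0
g(13) = mex{0,3} = 1
g(14) = mex{0,2} = 1
So g(14) = 1.

1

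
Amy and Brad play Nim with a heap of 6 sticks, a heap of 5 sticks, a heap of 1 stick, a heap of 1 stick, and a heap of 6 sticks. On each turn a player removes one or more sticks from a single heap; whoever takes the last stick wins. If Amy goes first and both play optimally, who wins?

Amy wins

In binary:
  110  (6)
  101  (5)
  001  (1)
  001  (1)
  110  (6)
  ---
  101  (5)
The nim-sum is 5 ≠ 0, so this is an N-position: the player to move can win; Amy has a winning move.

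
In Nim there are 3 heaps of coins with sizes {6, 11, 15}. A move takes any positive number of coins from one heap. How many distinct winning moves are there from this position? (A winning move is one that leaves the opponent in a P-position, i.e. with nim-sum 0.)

Compute the nim-sum pairwise:
6 ^ 11 = 13
13 ^ 15 = 2
The overall nim-sum is X = 2. A heap of size p has a winning move iff p XOR X < p (reduce it to p XOR X).
  6: 6 XOR 2 = 4 < 6 — winning move (to 4).
  11: 11 XOR 2 = 9 < 11 — winning move (to 9).
  15: 15 XOR 2 = 13 < 15 — winning move (to 13).
That gives 3 winning moves.

3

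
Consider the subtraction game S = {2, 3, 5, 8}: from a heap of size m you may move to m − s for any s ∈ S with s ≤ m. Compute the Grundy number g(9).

1

Compute g(0), g(1), … for moves {2, 3, 5, 8}:
k:     0  1  2  3  4  5  6  7  8  9
g(k):  0  0  1  1  2  2  3  0  4  1
So g(9) = 1.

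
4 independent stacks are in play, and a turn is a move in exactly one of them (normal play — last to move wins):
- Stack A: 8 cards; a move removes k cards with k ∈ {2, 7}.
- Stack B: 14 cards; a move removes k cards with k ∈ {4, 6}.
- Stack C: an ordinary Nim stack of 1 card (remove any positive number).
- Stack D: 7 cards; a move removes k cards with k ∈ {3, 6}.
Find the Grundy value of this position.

0

Build the Grundy sequence for stack A with g(k) = mex{g(k−s) : s ∈ {2, 7}, s ≤ k}:
k:     0  1  2  3  4  5  6  7  8
g(k):  0  0  1  1  0  0  1  1  2
So g(8) = 2.
Build the Grundy sequence for stack B with g(k) = mex{g(k−s) : s ∈ {4, 6}, s ≤ k}:
k:     0  1  2  3  4  5  6  7  8  9 10 11 12 13 14
g(k):  0  0  0  0  1  1  1  1  2  2  0  0  0  0  1
So g(14) = 1.
Stack C is a plain Nim stack of size 1, so its Grundy value is 1.
For stack D, compute g(0), g(1), … with moves {3, 6}:
g(0) = mex{} = 0
g(1) = mex{} = 0
g(2) = mex{} = 0
g(3) = mex{0} = 1
g(4) = mex{0} = 1
g(5) = mex{0} = 1
g(6) = mex{0,1} = 2
g(7) = mex{0,1} = 2
So g(7) = 2.
By the Sprague-Grundy theorem, the Grundy value of a sum of independent games is the XOR of the component values.
Combined value = 2 ⊕ 1 ⊕ 1 ⊕ 2 = 0.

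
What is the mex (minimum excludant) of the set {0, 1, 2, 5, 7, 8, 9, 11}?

3

The values 0, 1, 2 are all present; 3 is the first non-negative integer missing from the set.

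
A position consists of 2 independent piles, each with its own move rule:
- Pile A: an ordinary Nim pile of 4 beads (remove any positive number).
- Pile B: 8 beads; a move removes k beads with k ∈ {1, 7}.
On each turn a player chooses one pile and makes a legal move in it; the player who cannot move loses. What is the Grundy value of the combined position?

4

Pile A is a plain Nim pile of size 4, so its Grundy value is 4.
Grundy values for pile B (subtraction set {1, 7}):
g(0) = mex{} = 0
g(1) = mex{0} = 1
g(2) = mex{1} = 0
g(3) = mex{0} = 1
g(4) = mex{1} = 0
g(5) = mex{0} = 1
g(6) = mex{1} = 0
g(7) = mex{0} = 1
g(8) = mex{1} = 0
So g(8) = 0.
By the Sprague-Grundy theorem, the Grundy value of a sum of independent games is the XOR of the component values.
Combined value = 4 ⊕ 0 = 4.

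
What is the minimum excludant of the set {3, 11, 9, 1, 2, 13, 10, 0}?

The values 0, 1, 2, 3 are all present; 4 is the first non-negative integer missing from the set.

4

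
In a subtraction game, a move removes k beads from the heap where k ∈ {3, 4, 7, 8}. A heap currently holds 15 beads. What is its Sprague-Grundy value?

Compute g(0), g(1), … for moves {3, 4, 7, 8}:
k:     0  1  2  3  4  5  6  7  8  9 10 11 12 13 14 15
g(k):  0  0  0  1  1  1  2  2  2  3  3  0  0  0  1  1
So g(15) = 1.

1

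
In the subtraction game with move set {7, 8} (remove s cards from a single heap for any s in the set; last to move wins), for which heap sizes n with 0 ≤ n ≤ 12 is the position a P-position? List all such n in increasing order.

0, 1, 2, 3, 4, 5, 6

Build the Grundy sequence with g(k) = mex{g(k−s) : s ∈ {7, 8}, s ≤ k}:
k:     0  1  2  3  4  5  6  7  8  9 10 11 12
g(k):  0  0  0  0  0  0  0  1  1  1  1  1  1
The P-positions (g = 0) in 0..12 are 0, 1, 2, 3, 4, 5, 6.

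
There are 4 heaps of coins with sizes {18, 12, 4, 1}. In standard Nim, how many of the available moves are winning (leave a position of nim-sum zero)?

Compute the nim-sum pairwise:
18 ^ 12 = 30
30 ^ 4 = 26
26 ^ 1 = 27
The overall nim-sum is X = 27. A heap of size p has a winning move iff p XOR X < p (reduce it to p XOR X).
  18: 18 XOR 27 = 9 < 18 — winning move (to 9).
  12: 12 XOR 27 = 23 ≥ 12 — no move.
  4: 4 XOR 27 = 31 ≥ 4 — no move.
  1: 1 XOR 27 = 26 ≥ 1 — no move.
That gives 1 winning move.

1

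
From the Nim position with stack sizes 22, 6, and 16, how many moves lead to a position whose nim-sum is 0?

0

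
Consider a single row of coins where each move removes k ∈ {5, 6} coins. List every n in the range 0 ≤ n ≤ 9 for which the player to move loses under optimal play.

0, 1, 2, 3, 4

Grundy values for subtraction set {5, 6}:
g(0) = mex{} = 0
g(1) = mex{} = 0
g(2) = mex{} = 0
g(3) = mex{} = 0
g(4) = mex{} = 0
g(5) = mex{0} = 1
g(6) = mex{0} = 1
g(7) = mex{0} = 1
g(8) = mex{0} = 1
g(9) = mex{0} = 1
The P-positions (g = 0) in 0..9 are 0, 1, 2, 3, 4.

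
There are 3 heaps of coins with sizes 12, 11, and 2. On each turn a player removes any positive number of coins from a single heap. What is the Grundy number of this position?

5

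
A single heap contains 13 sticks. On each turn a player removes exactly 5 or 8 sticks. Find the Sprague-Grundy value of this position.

0

Grundy values for subtraction set {5, 8}:
g(0) = mex{} = 0
g(1) = mex{} = 0
g(2) = mex{} = 0
g(3) = mex{} = 0
g(4) = mex{} = 0
g(5) = mex{0} = 1
g(6) = mex{0} = 1
g(7) = mex{0} = 1
g(8) = mex{0} = 1
g(9) = mex{0} = 1
g(10) = mex{0,1} = 2
g(11) = mex{0,1} = 2
g(12) = mex{0,1} = 2
g(13) = mex{1} = 0
So g(13) = 0.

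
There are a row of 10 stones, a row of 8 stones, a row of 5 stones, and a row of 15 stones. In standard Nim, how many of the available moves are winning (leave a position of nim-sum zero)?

Compute the nim-sum pairwise:
10 ⊕ 8 = 2
2 ⊕ 5 = 7
7 ⊕ 15 = 8
The overall nim-sum is X = 8. A row of size p has a winning move iff p XOR X < p (reduce it to p XOR X).
  10: 10 XOR 8 = 2 < 10 — winning move (to 2).
  8: 8 XOR 8 = 0 < 8 — winning move (to 0).
  5: 5 XOR 8 = 13 ≥ 5 — no move.
  15: 15 XOR 8 = 7 < 15 — winning move (to 7).
That gives 3 winning moves.

3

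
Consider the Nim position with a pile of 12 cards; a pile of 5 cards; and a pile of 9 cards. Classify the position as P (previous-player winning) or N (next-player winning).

Bitwise XOR of the heap sizes:
  1100  (12)
  0101  (5)
  1001  (9)
  ----
  0000  (0)
The nim-sum is 0, so this is a P-position: the player to move is in a losing position under optimal play.

P-position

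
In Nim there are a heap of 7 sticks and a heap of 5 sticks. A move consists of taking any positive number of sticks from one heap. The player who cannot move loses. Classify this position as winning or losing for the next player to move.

Winning position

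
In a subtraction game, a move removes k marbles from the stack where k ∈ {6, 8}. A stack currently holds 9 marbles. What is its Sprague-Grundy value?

Grundy values for subtraction set {6, 8}:
k:     0  1  2  3  4  5  6  7  8  9
g(k):  0  0  0  0  0  0  1  1  1  1
So g(9) = 1.

1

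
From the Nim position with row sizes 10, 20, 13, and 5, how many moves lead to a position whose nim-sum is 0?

1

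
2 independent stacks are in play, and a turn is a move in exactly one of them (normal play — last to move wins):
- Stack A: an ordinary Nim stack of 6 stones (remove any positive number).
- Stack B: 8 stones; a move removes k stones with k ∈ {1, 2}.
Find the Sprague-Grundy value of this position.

4

Stack A is a plain Nim stack of size 6, so its Grundy value is 6.
Build the Grundy sequence for stack B with g(k) = mex{g(k−s) : s ∈ {1, 2}, s ≤ k}:
k:     0  1  2  3  4  5  6  7  8
g(k):  0  1  2  0  1  2  0  1  2
So g(8) = 2.
The value of a disjunctive sum is the nim-sum of the parts.
Combined value = 6 XOR 2 = 4.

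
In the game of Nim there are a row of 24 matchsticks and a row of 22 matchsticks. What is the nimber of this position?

14

Nim-sum: 24 ⊕ 22 = 14.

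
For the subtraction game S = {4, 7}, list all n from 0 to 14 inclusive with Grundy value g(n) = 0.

0, 1, 2, 3, 11, 12, 13, 14

Grundy values for subtraction set {4, 7}:
g(0) = mex{} = 0
g(1) = mex{} = 0
g(2) = mex{} = 0
g(3) = mex{} = 0
g(4) = mex{0} = 1
g(5) = mex{0} = 1
g(6) = mex{0} = 1
g(7) = mex{0} = 1
g(8) = mex{0,1} = 2
g(9) = mex{0,1} = 2
g(10) = mex{0,1} = 2
g(11) = mex{1} = 0
g(12) = mex{1,2} = 0
g(13) = mex{1,2} = 0
g(14) = mex{1,2} = 0
The P-positions (g = 0) in 0..14 are 0, 1, 2, 3, 11, 12, 13, 14.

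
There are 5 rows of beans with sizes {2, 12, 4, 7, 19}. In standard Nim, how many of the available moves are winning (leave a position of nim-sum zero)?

Compute the nim-sum pairwise:
2 ⊕ 12 = 14
14 ⊕ 4 = 10
10 ⊕ 7 = 13
13 ⊕ 19 = 30
The overall nim-sum is X = 30. A row of size p has a winning move iff p XOR X < p (reduce it to p XOR X).
  2: 2 XOR 30 = 28 ≥ 2 — no move.
  12: 12 XOR 30 = 18 ≥ 12 — no move.
  4: 4 XOR 30 = 26 ≥ 4 — no move.
  7: 7 XOR 30 = 25 ≥ 7 — no move.
  19: 19 XOR 30 = 13 < 19 — winning move (to 13).
That gives 1 winning move.

1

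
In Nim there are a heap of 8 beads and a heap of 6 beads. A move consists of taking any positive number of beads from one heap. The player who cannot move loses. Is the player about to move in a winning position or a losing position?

Winning position

Nim-sum: 8 XOR 6 = 14.
The nim-sum is 14 ≠ 0, so this is an N-position: the player to move can win.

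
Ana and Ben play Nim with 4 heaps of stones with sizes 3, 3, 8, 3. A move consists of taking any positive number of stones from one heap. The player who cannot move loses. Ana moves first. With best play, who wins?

Compute the nim-sum pairwise:
3 ⊕ 3 = 0
0 ⊕ 8 = 8
8 ⊕ 3 = 11
The nim-sum is 11 ≠ 0, so this is an N-position: the player to move can win; Ana has a winning move.

Ana wins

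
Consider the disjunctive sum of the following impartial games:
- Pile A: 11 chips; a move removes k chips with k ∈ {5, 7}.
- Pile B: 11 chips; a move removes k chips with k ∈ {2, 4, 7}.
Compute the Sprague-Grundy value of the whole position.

3

For pile A, compute g(0), g(1), … with moves {5, 7}:
g(0) = mex{} = 0
g(1) = mex{} = 0
g(2) = mex{} = 0
g(3) = mex{} = 0
g(4) = mex{} = 0
g(5) = mex{0} = 1
g(6) = mex{0} = 1
g(7) = mex{0} = 1
g(8) = mex{0} = 1
g(9) = mex{0} = 1
g(10) = mex{0,1} = 2
g(11) = mex{0,1} = 2
So g(11) = 2.
Build the Grundy sequence for pile B with g(k) = mex{g(k−s) : s ∈ {2, 4, 7}, s ≤ k}:
k:     0  1  2  3  4  5  6  7  8  9 10 11
g(k):  0  0  1  1  2  2  0  3  1  0  2  1
So g(11) = 1.
By the Sprague-Grundy theorem, the Grundy value of a sum of independent games is the XOR of the component values.
Combined value = 2 ⊕ 1 = 3.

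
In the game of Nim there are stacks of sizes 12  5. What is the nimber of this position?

9

Nim-sum: 12 ⊕ 5 = 9.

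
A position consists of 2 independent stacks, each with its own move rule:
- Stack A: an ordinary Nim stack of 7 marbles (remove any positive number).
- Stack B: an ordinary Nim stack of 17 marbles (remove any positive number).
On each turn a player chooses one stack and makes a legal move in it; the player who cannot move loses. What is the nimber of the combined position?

22

Stack A is a plain Nim stack of size 7, so its Grundy value is 7.
Stack B is a plain Nim stack of size 17, so its Grundy value is 17.
By the Sprague-Grundy theorem, the Grundy value of a sum of independent games is the XOR of the component values.
Combined value = 7 XOR 17 = 22.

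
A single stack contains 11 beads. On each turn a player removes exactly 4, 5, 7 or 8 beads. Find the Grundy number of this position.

Grundy values for subtraction set {4, 5, 7, 8}:
g(0) = mex{} = 0
g(1) = mex{} = 0
g(2) = mex{} = 0
g(3) = mex{} = 0
g(4) = mex{0} = 1
g(5) = mex{0} = 1
g(6) = mex{0} = 1
g(7) = mex{0} = 1
g(8) = mex{0,1} = 2
g(9) = mex{0,1} = 2
g(10) = mex{0,1} = 2
g(11) = mex{0,1} = 2
So g(11) = 2.

2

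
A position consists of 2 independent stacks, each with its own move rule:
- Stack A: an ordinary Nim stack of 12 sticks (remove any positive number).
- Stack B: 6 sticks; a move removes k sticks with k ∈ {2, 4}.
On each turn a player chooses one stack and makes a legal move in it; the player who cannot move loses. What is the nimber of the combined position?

Stack A is a plain Nim stack of size 12, so its Grundy value is 12.
Grundy values for stack B (subtraction set {2, 4}):
k:     0  1  2  3  4  5  6
g(k):  0  0  1  1  2  2  0
So g(6) = 0.
By the Sprague-Grundy theorem, the Grundy value of a sum of independent games is the XOR of the component values.
Combined value = 12 XOR 0 = 12.

12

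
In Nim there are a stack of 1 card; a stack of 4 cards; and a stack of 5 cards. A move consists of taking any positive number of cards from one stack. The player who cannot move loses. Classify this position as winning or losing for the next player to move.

Compute the nim-sum pairwise:
1 ^ 4 = 5
5 ^ 5 = 0
The nim-sum is 0, so this is a P-position: the player to move is in a losing position under optimal play.

Losing position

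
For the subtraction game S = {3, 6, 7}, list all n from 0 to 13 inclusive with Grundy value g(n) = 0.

0, 1, 2, 10, 11, 12

Build the Grundy sequence with g(k) = mex{g(k−s) : s ∈ {3, 6, 7}, s ≤ k}:
g(0) = mex{} = 0
g(1) = mex{} = 0
g(2) = mex{} = 0
g(3) = mex{0} = 1
g(4) = mex{0} = 1
g(5) = mex{0} = 1
g(6) = mex{0,1} = 2
g(7) = mex{0,1} = 2
g(8) = mex{0,1} = 2
g(9) = mex{0,1,2} = 3
g(10) = mex{1,2} = 0
g(11) = mex{1,2} = 0
g(12) = mex{1,2,3} = 0
g(13) = mex{0,2} = 1
The P-positions (g = 0) in 0..13 are 0, 1, 2, 10, 11, 12.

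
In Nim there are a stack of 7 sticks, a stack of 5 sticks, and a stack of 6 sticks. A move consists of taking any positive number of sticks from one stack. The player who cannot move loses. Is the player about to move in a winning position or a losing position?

Winning position

Compute the nim-sum pairwise:
7 XOR 5 = 2
2 XOR 6 = 4
The nim-sum is 4 ≠ 0, so this is an N-position: the player to move can win.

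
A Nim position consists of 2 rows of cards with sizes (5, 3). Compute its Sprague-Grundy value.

In binary:
  101  (5)
  011  (3)
  ---
  110  (6)

6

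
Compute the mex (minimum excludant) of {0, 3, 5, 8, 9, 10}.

0 is in the set but 1 is not, so the mex is 1.

1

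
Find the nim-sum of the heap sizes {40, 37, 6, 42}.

33

Nim-sum: 40 ⊕ 37 ⊕ 6 ⊕ 42 = 33.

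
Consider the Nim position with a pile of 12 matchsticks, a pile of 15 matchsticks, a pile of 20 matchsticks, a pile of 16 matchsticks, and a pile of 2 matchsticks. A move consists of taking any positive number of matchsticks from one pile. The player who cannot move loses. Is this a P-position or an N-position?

N-position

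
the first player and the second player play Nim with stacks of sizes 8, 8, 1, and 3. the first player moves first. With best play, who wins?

the first player wins

Nim-sum: 8 ⊕ 8 ⊕ 1 ⊕ 3 = 2.
The nim-sum is 2 ≠ 0, so this is an N-position: the player to move can win; the first player has a winning move.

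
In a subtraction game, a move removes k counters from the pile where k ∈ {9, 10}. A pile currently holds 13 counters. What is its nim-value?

1

Compute g(0), g(1), … for moves {9, 10}:
k:     0  1  2  3  4  5  6  7  8  9 10 11 12 13
g(k):  0  0  0  0  0  0  0  0  0  1  1  1  1  1
So g(13) = 1.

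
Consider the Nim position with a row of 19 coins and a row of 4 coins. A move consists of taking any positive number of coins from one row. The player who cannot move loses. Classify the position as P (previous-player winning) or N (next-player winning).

In binary:
  10011  (19)
  00100  (4)
  -----
  10111  (23)
The nim-sum is 23 ≠ 0, so this is an N-position: the player to move can win.

N-position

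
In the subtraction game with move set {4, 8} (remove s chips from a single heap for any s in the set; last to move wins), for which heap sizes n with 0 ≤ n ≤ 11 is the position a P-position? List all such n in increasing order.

0, 1, 2, 3

Grundy values for subtraction set {4, 8}:
g(0) = mex{} = 0
g(1) = mex{} = 0
g(2) = mex{} = 0
g(3) = mex{} = 0
g(4) = mex{0} = 1
g(5) = mex{0} = 1
g(6) = mex{0} = 1
g(7) = mex{0} = 1
g(8) = mex{0,1} = 2
g(9) = mex{0,1} = 2
g(10) = mex{0,1} = 2
g(11) = mex{0,1} = 2
The P-positions (g = 0) in 0..11 are 0, 1, 2, 3.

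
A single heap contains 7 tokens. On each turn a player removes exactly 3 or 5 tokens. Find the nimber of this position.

Compute g(0), g(1), … for moves {3, 5}:
k:     0  1  2  3  4  5  6  7
g(k):  0  0  0  1  1  1  2  2
So g(7) = 2.

2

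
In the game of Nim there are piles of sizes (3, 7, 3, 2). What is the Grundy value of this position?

Write each in binary and XOR column by column:
  011  (3)
  111  (7)
  011  (3)
  010  (2)
  ---
  101  (5)

5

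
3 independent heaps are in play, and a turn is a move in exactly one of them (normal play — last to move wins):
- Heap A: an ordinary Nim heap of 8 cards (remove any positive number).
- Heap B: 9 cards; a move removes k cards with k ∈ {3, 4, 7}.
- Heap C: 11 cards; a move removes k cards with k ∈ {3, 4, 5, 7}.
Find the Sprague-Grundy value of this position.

Heap A is a plain Nim heap of size 8, so its Grundy value is 8.
For heap B, compute g(0), g(1), … with moves {3, 4, 7}:
k:     0  1  2  3  4  5  6  7  8  9
g(k):  0  0  0  1  1  1  2  2  2  3
So g(9) = 3.
For heap C, compute g(0), g(1), … with moves {3, 4, 5, 7}:
g(0) = mex{} = 0
g(1) = mex{} = 0
g(2) = mex{} = 0
g(3) = mex{0} = 1
g(4) = mex{0} = 1
g(5) = mex{0} = 1
g(6) = mex{0,1} = 2
g(7) = mex{0,1} = 2
g(8) = mex{0,1} = 2
g(9) = mex{0,1,2} = 3
g(10) = mex{1,2} = 0
g(11) = mex{1,2} = 0
So g(11) = 0.
The value of a disjunctive sum is the nim-sum of the parts.
Combined value = 8 XOR 3 XOR 0 = 11.

11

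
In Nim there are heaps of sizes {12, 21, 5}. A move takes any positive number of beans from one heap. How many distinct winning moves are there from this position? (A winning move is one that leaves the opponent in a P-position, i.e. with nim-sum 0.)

Nim-sum: 12 XOR 21 XOR 5 = 28.
The overall nim-sum is X = 28. A heap of size p has a winning move iff p XOR X < p (reduce it to p XOR X).
  12: 12 XOR 28 = 16 ≥ 12 — no move.
  21: 21 XOR 28 = 9 < 21 — winning move (to 9).
  5: 5 XOR 28 = 25 ≥ 5 — no move.
That gives 1 winning move.

1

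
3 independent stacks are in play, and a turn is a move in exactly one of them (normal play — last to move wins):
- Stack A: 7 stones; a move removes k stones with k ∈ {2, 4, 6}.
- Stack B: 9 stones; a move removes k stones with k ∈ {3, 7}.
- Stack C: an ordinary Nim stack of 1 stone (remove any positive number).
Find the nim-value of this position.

3

Grundy values for stack A (subtraction set {2, 4, 6}):
k:     0  1  2  3  4  5  6  7
g(k):  0  0  1  1  2  2  3  3
So g(7) = 3.
For stack B, compute g(0), g(1), … with moves {3, 7}:
k:     0  1  2  3  4  5  6  7  8  9
g(k):  0  0  0  1  1  1  0  2  2  1
So g(9) = 1.
Stack C is a plain Nim stack of size 1, so its Grundy value is 1.
By the Sprague-Grundy theorem, the Grundy value of a sum of independent games is the XOR of the component values.
Combined value = 3 XOR 1 XOR 1 = 3.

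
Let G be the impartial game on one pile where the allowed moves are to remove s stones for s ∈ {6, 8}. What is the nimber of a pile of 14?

Grundy values for subtraction set {6, 8}:
k:     0  1  2  3  4  5  6  7  8  9 10 11 12 13 14
g(k):  0  0  0  0  0  0  1  1  1  1  1  1  2  2  0
So g(14) = 0.

0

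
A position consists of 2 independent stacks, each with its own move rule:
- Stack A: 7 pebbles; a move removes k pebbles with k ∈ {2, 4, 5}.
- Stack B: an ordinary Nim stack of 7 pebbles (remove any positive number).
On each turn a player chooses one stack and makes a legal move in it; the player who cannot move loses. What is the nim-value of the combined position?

7

For stack A, compute g(0), g(1), … with moves {2, 4, 5}:
k:     0  1  2  3  4  5  6  7
g(k):  0  0  1  1  2  2  3  0
So g(7) = 0.
Stack B is a plain Nim stack of size 7, so its Grundy value is 7.
By the Sprague-Grundy theorem, the Grundy value of a sum of independent games is the XOR of the component values.
Combined value = 0 XOR 7 = 7.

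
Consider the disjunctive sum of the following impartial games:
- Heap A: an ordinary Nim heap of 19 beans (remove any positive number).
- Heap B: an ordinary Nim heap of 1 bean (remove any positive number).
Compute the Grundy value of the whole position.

18

Heap A is a plain Nim heap of size 19, so its Grundy value is 19.
Heap B is a plain Nim heap of size 1, so its Grundy value is 1.
The value of a disjunctive sum is the nim-sum of the parts.
Combined value = 19 ⊕ 1 = 18.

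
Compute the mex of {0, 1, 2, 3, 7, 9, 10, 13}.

The values 0, 1, 2, 3 are all present; 4 is the first non-negative integer missing from the set.

4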